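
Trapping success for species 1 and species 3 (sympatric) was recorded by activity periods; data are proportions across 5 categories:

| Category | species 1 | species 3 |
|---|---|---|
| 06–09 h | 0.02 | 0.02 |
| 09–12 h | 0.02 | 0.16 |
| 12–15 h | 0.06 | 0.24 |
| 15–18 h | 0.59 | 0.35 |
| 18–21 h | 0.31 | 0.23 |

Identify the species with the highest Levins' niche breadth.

species 3

Σp_1ᵢ² = 0.02² + 0.02² + 0.06² + 0.59² + 0.31² = 0.0004 + 0.0004 + 0.0036 + 0.3481 + 0.0961 = 0.4486
B_1 = 1 / 0.4486 = 2.2292
Σp_3ᵢ² = 0.02² + 0.16² + 0.24² + 0.35² + 0.23² = 0.0004 + 0.0256 + 0.0576 + 0.1225 + 0.0529 = 0.2590
B_3 = 1 / 0.2590 = 3.8610
Highest B → broadest niche (most generalist): species 3 (B = 3.86).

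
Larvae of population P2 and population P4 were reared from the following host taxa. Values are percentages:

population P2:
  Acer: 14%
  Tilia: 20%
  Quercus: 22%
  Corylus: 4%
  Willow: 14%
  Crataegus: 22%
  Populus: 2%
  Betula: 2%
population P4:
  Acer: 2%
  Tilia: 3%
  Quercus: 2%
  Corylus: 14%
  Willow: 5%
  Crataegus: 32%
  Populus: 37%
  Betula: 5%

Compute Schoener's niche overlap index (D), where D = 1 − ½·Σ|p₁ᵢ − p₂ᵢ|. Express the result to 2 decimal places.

Convert percentages to proportions (divide by 100).
Σ|p₁ᵢ − p₂ᵢ| = 0.12 + 0.17 + 0.20 + 0.10 + 0.09 + 0.10 + 0.35 + 0.03 = 1.16
D = 1 − ½ × 1.16 = 1 − 0.580 = 0.4200

0.42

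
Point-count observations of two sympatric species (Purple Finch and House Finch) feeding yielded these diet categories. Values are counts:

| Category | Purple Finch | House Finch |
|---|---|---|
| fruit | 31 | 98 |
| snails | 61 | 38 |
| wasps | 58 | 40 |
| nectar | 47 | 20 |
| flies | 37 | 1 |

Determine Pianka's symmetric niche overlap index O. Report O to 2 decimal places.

Proportions for Purple Finch (n=234): 31/234=0.1325, 61/234=0.2607, 58/234=0.2479, 47/234=0.2009, 37/234=0.1581
Proportions for House Finch (n=197): 98/197=0.4975, 38/197=0.1929, 40/197=0.2030, 20/197=0.1015, 1/197=0.0051
Σ p₁ᵢp₂ᵢ = 0.065919 + 0.050289 + 0.050324 + 0.020391 + 0.000806 = 0.187729
Σp_1ᵢ² = 0.1325² + 0.2607² + 0.2479² + 0.2009² + 0.1581² = 0.017556 + 0.067964 + 0.061454 + 0.040361 + 0.024996 = 0.212331
Σp_2ᵢ² = 0.4975² + 0.1929² + 0.2030² + 0.1015² + 0.0051² = 0.247506 + 0.037210 + 0.041209 + 0.010302 + 0.000026 = 0.336253
O = 0.187729 / √(0.212331 × 0.336253) = 0.187729 / 0.2672021 = 0.7026

0.70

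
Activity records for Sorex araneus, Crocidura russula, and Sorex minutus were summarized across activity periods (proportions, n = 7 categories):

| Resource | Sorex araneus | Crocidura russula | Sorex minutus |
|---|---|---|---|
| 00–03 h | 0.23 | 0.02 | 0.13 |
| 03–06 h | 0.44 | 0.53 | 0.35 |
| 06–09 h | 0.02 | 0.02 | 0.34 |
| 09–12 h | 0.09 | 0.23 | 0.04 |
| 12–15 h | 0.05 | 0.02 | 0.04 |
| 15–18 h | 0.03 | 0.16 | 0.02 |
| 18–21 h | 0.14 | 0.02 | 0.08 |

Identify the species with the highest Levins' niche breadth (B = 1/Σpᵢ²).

Σp_aranᵢ² = 0.23² + 0.44² + 0.02² + 0.09² + 0.05² + 0.03² + 0.14² = 0.0529 + 0.1936 + 0.0004 + 0.0081 + 0.0025 + 0.0009 + 0.0196 = 0.2780
B_aran = 1 / 0.2780 = 3.5971
Σp_russᵢ² = 0.02² + 0.53² + 0.02² + 0.23² + 0.02² + 0.16² + 0.02² = 0.0004 + 0.2809 + 0.0004 + 0.0529 + 0.0004 + 0.0256 + 0.0004 = 0.3610
B_russ = 1 / 0.3610 = 2.7701
Σp_minuᵢ² = 0.13² + 0.35² + 0.34² + 0.04² + 0.04² + 0.02² + 0.08² = 0.0169 + 0.1225 + 0.1156 + 0.0016 + 0.0016 + 0.0004 + 0.0064 = 0.2650
B_minu = 1 / 0.2650 = 3.7736
Highest B → broadest niche (most generalist): Sorex minutus (B = 3.77).

Sorex minutus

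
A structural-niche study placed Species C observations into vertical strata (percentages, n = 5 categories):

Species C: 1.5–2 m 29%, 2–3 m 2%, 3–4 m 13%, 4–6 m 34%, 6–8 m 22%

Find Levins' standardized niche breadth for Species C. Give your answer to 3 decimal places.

0.692

Convert percentages to proportions (divide by 100).
Σpᵢ² = 0.29² + 0.02² + 0.13² + 0.34² + 0.22² = 0.0841 + 0.0004 + 0.0169 + 0.1156 + 0.0484 = 0.2654
B = 1 / 0.2654 = 3.76790
Bₛ = (B − 1)/(n − 1) = (3.76790 − 1)/(5 − 1) = 2.76790/4 = 0.69198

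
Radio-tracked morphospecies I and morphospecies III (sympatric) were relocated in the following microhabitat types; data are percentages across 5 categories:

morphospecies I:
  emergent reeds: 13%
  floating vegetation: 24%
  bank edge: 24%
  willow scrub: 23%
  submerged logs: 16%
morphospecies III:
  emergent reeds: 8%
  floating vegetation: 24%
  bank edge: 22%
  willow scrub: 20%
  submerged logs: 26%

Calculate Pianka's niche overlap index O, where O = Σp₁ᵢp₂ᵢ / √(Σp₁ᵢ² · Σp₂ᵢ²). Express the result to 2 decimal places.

Convert percentages to proportions (divide by 100).
Σ p₁ᵢp₂ᵢ = 0.0104 + 0.0576 + 0.0528 + 0.0460 + 0.0416 = 0.2084
Σp_1ᵢ² = 0.13² + 0.24² + 0.24² + 0.23² + 0.16² = 0.0169 + 0.0576 + 0.0576 + 0.0529 + 0.0256 = 0.2106
Σp_2ᵢ² = 0.08² + 0.24² + 0.22² + 0.20² + 0.26² = 0.0064 + 0.0576 + 0.0484 + 0.0400 + 0.0676 = 0.2200
O = 0.2084 / √(0.2106 × 0.2200) = 0.2084 / 0.21525 = 0.9682

0.97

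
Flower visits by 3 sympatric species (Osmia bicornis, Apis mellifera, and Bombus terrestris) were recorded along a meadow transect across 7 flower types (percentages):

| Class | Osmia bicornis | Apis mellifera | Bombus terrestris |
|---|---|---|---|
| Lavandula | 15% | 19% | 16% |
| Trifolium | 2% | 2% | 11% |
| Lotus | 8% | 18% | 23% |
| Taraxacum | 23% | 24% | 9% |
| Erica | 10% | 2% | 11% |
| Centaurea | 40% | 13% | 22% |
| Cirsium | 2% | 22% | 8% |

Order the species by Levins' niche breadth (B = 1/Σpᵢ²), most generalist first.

Bombus terrestris > Apis mellifera > Osmia bicornis

Convert percentages to proportions (divide by 100).
Σp_bicoᵢ² = 0.15² + 0.02² + 0.08² + 0.23² + 0.10² + 0.40² + 0.02² = 0.0225 + 0.0004 + 0.0064 + 0.0529 + 0.0100 + 0.1600 + 0.0004 = 0.2526
B_bico = 1 / 0.2526 = 3.9588
Σp_mellᵢ² = 0.19² + 0.02² + 0.18² + 0.24² + 0.02² + 0.13² + 0.22² = 0.0361 + 0.0004 + 0.0324 + 0.0576 + 0.0004 + 0.0169 + 0.0484 = 0.1922
B_mell = 1 / 0.1922 = 5.2029
Σp_terrᵢ² = 0.16² + 0.11² + 0.23² + 0.09² + 0.11² + 0.22² + 0.08² = 0.0256 + 0.0121 + 0.0529 + 0.0081 + 0.0121 + 0.0484 + 0.0064 = 0.1656
B_terr = 1 / 0.1656 = 6.0386
Ranking by B (broadest → narrowest): Bombus terrestris (6.04) > Apis mellifera (5.20) > Osmia bicornis (3.96)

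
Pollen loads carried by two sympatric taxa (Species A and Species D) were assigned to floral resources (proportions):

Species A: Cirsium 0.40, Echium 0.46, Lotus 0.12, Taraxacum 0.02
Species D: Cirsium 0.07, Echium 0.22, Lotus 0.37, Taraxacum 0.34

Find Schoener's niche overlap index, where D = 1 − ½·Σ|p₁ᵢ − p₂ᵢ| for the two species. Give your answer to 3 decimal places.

0.430

Σ|p₁ᵢ − p₂ᵢ| = 0.33 + 0.24 + 0.25 + 0.32 = 1.14
D = 1 − ½ × 1.14 = 1 − 0.570 = 0.43000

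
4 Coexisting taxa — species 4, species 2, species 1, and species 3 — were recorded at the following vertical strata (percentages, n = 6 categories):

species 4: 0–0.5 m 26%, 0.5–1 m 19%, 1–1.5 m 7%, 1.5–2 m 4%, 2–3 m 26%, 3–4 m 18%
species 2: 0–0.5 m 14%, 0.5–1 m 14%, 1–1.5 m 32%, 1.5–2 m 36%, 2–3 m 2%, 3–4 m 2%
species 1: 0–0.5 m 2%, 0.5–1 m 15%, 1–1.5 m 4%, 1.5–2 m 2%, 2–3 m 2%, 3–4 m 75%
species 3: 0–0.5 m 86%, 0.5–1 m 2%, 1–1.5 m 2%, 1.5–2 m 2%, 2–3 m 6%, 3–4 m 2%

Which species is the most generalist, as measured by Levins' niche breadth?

Convert percentages to proportions (divide by 100).
Σp_4ᵢ² = 0.26² + 0.19² + 0.07² + 0.04² + 0.26² + 0.18² = 0.0676 + 0.0361 + 0.0049 + 0.0016 + 0.0676 + 0.0324 = 0.2102
B_4 = 1 / 0.2102 = 4.7574
Σp_2ᵢ² = 0.14² + 0.14² + 0.32² + 0.36² + 0.02² + 0.02² = 0.0196 + 0.0196 + 0.1024 + 0.1296 + 0.0004 + 0.0004 = 0.2720
B_2 = 1 / 0.2720 = 3.6765
Σp_1ᵢ² = 0.02² + 0.15² + 0.04² + 0.02² + 0.02² + 0.75² = 0.0004 + 0.0225 + 0.0016 + 0.0004 + 0.0004 + 0.5625 = 0.5878
B_1 = 1 / 0.5878 = 1.7013
Σp_3ᵢ² = 0.86² + 0.02² + 0.02² + 0.02² + 0.06² + 0.02² = 0.7396 + 0.0004 + 0.0004 + 0.0004 + 0.0036 + 0.0004 = 0.7448
B_3 = 1 / 0.7448 = 1.3426
Highest B → broadest niche (most generalist): species 4 (B = 4.76).

species 4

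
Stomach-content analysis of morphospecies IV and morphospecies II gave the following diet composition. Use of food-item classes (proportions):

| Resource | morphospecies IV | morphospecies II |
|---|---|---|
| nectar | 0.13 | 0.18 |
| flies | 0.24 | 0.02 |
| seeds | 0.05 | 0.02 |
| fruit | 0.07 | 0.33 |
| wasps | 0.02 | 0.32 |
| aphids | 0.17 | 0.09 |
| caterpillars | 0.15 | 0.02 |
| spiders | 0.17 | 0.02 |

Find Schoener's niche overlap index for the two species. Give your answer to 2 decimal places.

Σ|p₁ᵢ − p₂ᵢ| = 0.05 + 0.22 + 0.03 + 0.26 + 0.30 + 0.08 + 0.13 + 0.15 = 1.22
D = 1 − ½ × 1.22 = 1 − 0.610 = 0.3900

0.39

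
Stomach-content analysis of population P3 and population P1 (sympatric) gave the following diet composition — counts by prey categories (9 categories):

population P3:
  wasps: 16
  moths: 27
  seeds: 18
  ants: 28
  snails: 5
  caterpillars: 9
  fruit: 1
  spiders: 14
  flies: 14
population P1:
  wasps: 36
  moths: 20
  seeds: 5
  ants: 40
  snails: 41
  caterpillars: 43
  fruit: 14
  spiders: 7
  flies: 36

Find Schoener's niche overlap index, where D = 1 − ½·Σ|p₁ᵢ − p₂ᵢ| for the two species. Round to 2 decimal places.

Proportions for population P3 (n=132): 16/132=0.1212, 27/132=0.2045, 18/132=0.1364, 28/132=0.2121, 5/132=0.0379, 9/132=0.0682, 1/132=0.0076, 14/132=0.1061, 14/132=0.1061
Proportions for population P1 (n=242): 36/242=0.1488, 20/242=0.0826, 5/242=0.0207, 40/242=0.1653, 41/242=0.1694, 43/242=0.1777, 14/242=0.0579, 7/242=0.0289, 36/242=0.1488
Σ|p₁ᵢ − p₂ᵢ| = 0.0276 + 0.1219 + 0.1157 + 0.0468 + 0.1315 + 0.1095 + 0.0503 + 0.0772 + 0.0427 = 0.7232
D = 1 − ½ × 0.7232 = 1 − 0.36160 = 0.63840

0.64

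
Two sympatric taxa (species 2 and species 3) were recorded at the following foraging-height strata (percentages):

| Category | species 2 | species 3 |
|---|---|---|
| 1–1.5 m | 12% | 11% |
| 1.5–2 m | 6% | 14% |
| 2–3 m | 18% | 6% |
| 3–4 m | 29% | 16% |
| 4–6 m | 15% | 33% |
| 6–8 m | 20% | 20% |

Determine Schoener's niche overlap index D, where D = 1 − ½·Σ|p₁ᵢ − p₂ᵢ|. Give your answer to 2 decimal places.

0.74

Convert percentages to proportions (divide by 100).
Σ|p₁ᵢ − p₂ᵢ| = 0.01 + 0.08 + 0.12 + 0.13 + 0.18 + 0.00 = 0.52
D = 1 − ½ × 0.52 = 1 − 0.260 = 0.7400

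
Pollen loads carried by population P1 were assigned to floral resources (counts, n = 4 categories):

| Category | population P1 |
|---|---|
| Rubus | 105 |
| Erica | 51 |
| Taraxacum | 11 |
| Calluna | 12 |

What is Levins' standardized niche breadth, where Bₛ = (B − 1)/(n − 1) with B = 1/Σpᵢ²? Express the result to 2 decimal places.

0.44

Proportions for population P1 (n=179): 105/179=0.5866, 51/179=0.2849, 11/179=0.0615, 12/179=0.0670
Σpᵢ² = 0.5866² + 0.2849² + 0.0615² + 0.0670² = 0.344100 + 0.081168 + 0.003782 + 0.004489 = 0.433539
B = 1 / 0.433539 = 2.3066
Bₛ = (B − 1)/(n − 1) = (2.3066 − 1)/(4 − 1) = 1.3066/3 = 0.4355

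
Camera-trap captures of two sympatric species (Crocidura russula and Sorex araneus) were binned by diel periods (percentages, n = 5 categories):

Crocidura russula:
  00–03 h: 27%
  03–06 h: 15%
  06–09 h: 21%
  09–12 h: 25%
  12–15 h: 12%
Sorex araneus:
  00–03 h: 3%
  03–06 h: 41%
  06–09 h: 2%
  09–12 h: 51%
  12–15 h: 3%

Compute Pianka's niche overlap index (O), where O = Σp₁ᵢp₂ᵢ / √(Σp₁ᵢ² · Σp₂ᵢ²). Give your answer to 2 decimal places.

Convert percentages to proportions (divide by 100).
Σ p₁ᵢp₂ᵢ = 0.0081 + 0.0615 + 0.0042 + 0.1275 + 0.0036 = 0.2049
Σp_1ᵢ² = 0.27² + 0.15² + 0.21² + 0.25² + 0.12² = 0.0729 + 0.0225 + 0.0441 + 0.0625 + 0.0144 = 0.2164
Σp_2ᵢ² = 0.03² + 0.41² + 0.02² + 0.51² + 0.03² = 0.0009 + 0.1681 + 0.0004 + 0.2601 + 0.0009 = 0.4304
O = 0.2049 / √(0.2164 × 0.4304) = 0.2049 / 0.30519 = 0.6714

0.67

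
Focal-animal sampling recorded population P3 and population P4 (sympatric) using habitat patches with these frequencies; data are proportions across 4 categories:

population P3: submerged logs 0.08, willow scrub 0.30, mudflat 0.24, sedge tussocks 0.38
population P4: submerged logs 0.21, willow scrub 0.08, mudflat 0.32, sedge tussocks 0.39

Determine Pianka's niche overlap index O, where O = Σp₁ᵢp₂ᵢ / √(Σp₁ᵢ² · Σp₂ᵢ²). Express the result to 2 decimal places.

0.88

Σ p₁ᵢp₂ᵢ = 0.0168 + 0.0240 + 0.0768 + 0.1482 = 0.2658
Σp_1ᵢ² = 0.08² + 0.30² + 0.24² + 0.38² = 0.0064 + 0.0900 + 0.0576 + 0.1444 = 0.2984
Σp_2ᵢ² = 0.21² + 0.08² + 0.32² + 0.39² = 0.0441 + 0.0064 + 0.1024 + 0.1521 = 0.3050
O = 0.2658 / √(0.2984 × 0.3050) = 0.2658 / 0.30168 = 0.8811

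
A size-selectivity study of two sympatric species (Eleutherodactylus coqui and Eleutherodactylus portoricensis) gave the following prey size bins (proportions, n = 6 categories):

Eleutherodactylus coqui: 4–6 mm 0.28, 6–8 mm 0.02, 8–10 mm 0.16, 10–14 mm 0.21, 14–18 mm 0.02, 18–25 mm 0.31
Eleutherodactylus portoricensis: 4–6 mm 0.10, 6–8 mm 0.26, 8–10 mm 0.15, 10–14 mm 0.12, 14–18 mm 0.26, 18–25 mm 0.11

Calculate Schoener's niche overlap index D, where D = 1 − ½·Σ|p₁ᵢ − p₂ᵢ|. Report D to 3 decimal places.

0.520

Σ|p₁ᵢ − p₂ᵢ| = 0.18 + 0.24 + 0.01 + 0.09 + 0.24 + 0.20 = 0.96
D = 1 − ½ × 0.96 = 1 − 0.480 = 0.52000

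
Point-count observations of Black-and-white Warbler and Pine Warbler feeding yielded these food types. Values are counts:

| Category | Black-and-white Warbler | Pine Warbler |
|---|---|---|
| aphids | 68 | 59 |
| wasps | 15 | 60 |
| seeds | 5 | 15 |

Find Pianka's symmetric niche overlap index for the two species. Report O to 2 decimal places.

Proportions for Black-and-white Warbler (n=88): 68/88=0.7727, 15/88=0.1705, 5/88=0.0568
Proportions for Pine Warbler (n=134): 59/134=0.4403, 60/134=0.4478, 15/134=0.1119
Σ p₁ᵢp₂ᵢ = 0.340220 + 0.076350 + 0.006356 = 0.422926
Σp_1ᵢ² = 0.7727² + 0.1705² + 0.0568² = 0.597065 + 0.029070 + 0.003226 = 0.629361
Σp_2ᵢ² = 0.4403² + 0.4478² + 0.1119² = 0.193864 + 0.200525 + 0.012522 = 0.406911
O = 0.422926 / √(0.629361 × 0.406911) = 0.422926 / 0.5060572 = 0.8357

0.84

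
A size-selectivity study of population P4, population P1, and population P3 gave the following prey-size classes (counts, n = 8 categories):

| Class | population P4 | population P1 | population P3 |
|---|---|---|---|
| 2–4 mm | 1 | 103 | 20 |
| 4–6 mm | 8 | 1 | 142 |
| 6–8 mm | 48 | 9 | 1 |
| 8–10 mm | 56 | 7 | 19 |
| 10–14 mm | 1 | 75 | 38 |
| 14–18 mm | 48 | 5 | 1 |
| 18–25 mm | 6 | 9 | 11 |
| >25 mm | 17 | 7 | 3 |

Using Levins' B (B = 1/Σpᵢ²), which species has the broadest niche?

Proportions for population P4 (n=185): 1/185=0.0054, 8/185=0.0432, 48/185=0.2595, 56/185=0.3027, 1/185=0.0054, 48/185=0.2595, 6/185=0.0324, 17/185=0.0919
Proportions for population P1 (n=216): 103/216=0.4769, 1/216=0.0046, 9/216=0.0417, 7/216=0.0324, 75/216=0.3472, 5/216=0.0231, 9/216=0.0417, 7/216=0.0324
Proportions for population P3 (n=235): 20/235=0.0851, 142/235=0.6043, 1/235=0.0043, 19/235=0.0809, 38/235=0.1617, 1/235=0.0043, 11/235=0.0468, 3/235=0.0128
Σp_P4ᵢ² = 0.0054² + 0.0432² + 0.2595² + 0.3027² + 0.0054² + 0.2595² + 0.0324² + 0.0919² = 0.000029 + 0.001866 + 0.067340 + 0.091627 + 0.000029 + 0.067340 + 0.001050 + 0.008446 = 0.237727
B_P4 = 1 / 0.237727 = 4.2065
Σp_P1ᵢ² = 0.4769² + 0.0046² + 0.0417² + 0.0324² + 0.3472² + 0.0231² + 0.0417² + 0.0324² = 0.227434 + 0.000021 + 0.001739 + 0.001050 + 0.120548 + 0.000534 + 0.001739 + 0.001050 = 0.354115
B_P1 = 1 / 0.354115 = 2.8239
Σp_P3ᵢ² = 0.0851² + 0.6043² + 0.0043² + 0.0809² + 0.1617² + 0.0043² + 0.0468² + 0.0128² = 0.007242 + 0.365178 + 0.000018 + 0.006545 + 0.026147 + 0.000018 + 0.002190 + 0.000164 = 0.407502
B_P3 = 1 / 0.407502 = 2.4540
Highest B → broadest niche (most generalist): population P4 (B = 4.21).

population P4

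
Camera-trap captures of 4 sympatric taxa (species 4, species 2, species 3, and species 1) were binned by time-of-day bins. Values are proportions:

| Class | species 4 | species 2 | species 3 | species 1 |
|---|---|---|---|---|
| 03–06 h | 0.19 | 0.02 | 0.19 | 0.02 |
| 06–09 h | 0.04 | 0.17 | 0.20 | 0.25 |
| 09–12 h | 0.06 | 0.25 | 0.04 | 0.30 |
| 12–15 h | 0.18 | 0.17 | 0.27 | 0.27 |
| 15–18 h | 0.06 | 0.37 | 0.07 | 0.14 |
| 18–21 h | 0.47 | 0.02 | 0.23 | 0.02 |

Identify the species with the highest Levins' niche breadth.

species 3

Σp_4ᵢ² = 0.19² + 0.04² + 0.06² + 0.18² + 0.06² + 0.47² = 0.0361 + 0.0016 + 0.0036 + 0.0324 + 0.0036 + 0.2209 = 0.2982
B_4 = 1 / 0.2982 = 3.3535
Σp_2ᵢ² = 0.02² + 0.17² + 0.25² + 0.17² + 0.37² + 0.02² = 0.0004 + 0.0289 + 0.0625 + 0.0289 + 0.1369 + 0.0004 = 0.2580
B_2 = 1 / 0.2580 = 3.8760
Σp_3ᵢ² = 0.19² + 0.20² + 0.04² + 0.27² + 0.07² + 0.23² = 0.0361 + 0.0400 + 0.0016 + 0.0729 + 0.0049 + 0.0529 = 0.2084
B_3 = 1 / 0.2084 = 4.7985
Σp_1ᵢ² = 0.02² + 0.25² + 0.30² + 0.27² + 0.14² + 0.02² = 0.0004 + 0.0625 + 0.0900 + 0.0729 + 0.0196 + 0.0004 = 0.2458
B_1 = 1 / 0.2458 = 4.0683
Highest B → broadest niche (most generalist): species 3 (B = 4.80).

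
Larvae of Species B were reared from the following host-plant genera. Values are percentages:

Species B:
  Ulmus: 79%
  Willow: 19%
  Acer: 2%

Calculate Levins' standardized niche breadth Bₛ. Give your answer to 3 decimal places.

Convert percentages to proportions (divide by 100).
Σpᵢ² = 0.79² + 0.19² + 0.02² = 0.6241 + 0.0361 + 0.0004 = 0.6606
B = 1 / 0.6606 = 1.51378
Bₛ = (B − 1)/(n − 1) = (1.51378 − 1)/(3 − 1) = 0.51378/2 = 0.25689

0.257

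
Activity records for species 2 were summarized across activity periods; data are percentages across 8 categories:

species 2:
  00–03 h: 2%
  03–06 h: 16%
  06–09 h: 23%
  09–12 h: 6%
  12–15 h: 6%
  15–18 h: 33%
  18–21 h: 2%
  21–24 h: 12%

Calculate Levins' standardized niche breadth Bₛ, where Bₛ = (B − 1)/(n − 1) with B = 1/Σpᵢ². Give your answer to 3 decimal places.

0.538

Convert percentages to proportions (divide by 100).
Σpᵢ² = 0.02² + 0.16² + 0.23² + 0.06² + 0.06² + 0.33² + 0.02² + 0.12² = 0.0004 + 0.0256 + 0.0529 + 0.0036 + 0.0036 + 0.1089 + 0.0004 + 0.0144 = 0.2098
B = 1 / 0.2098 = 4.76644
Bₛ = (B − 1)/(n − 1) = (4.76644 − 1)/(8 − 1) = 3.76644/7 = 0.53806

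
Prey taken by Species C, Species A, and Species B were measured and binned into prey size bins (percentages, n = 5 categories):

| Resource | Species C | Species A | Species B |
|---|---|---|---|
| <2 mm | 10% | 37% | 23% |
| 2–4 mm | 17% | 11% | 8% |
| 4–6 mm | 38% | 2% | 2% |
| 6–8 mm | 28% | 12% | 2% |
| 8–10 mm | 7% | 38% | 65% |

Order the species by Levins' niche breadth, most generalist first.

Convert percentages to proportions (divide by 100).
Σp_Cᵢ² = 0.10² + 0.17² + 0.38² + 0.28² + 0.07² = 0.0100 + 0.0289 + 0.1444 + 0.0784 + 0.0049 = 0.2666
B_C = 1 / 0.2666 = 3.7509
Σp_Aᵢ² = 0.37² + 0.11² + 0.02² + 0.12² + 0.38² = 0.1369 + 0.0121 + 0.0004 + 0.0144 + 0.1444 = 0.3082
B_A = 1 / 0.3082 = 3.2446
Σp_Bᵢ² = 0.23² + 0.08² + 0.02² + 0.02² + 0.65² = 0.0529 + 0.0064 + 0.0004 + 0.0004 + 0.4225 = 0.4826
B_B = 1 / 0.4826 = 2.0721
Ranking by B (broadest → narrowest): Species C (3.75) > Species A (3.24) > Species B (2.07)

Species C > Species A > Species B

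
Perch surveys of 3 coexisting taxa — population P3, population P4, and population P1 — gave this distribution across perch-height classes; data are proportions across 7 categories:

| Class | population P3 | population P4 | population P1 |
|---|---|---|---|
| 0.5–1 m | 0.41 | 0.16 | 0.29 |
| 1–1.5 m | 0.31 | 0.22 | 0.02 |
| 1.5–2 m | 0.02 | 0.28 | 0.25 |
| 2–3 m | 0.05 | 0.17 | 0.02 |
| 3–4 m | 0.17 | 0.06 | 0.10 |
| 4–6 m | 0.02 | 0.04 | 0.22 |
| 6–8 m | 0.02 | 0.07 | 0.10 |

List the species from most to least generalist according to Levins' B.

population P4 > population P1 > population P3

Σp_P3ᵢ² = 0.41² + 0.31² + 0.02² + 0.05² + 0.17² + 0.02² + 0.02² = 0.1681 + 0.0961 + 0.0004 + 0.0025 + 0.0289 + 0.0004 + 0.0004 = 0.2968
B_P3 = 1 / 0.2968 = 3.3693
Σp_P4ᵢ² = 0.16² + 0.22² + 0.28² + 0.17² + 0.06² + 0.04² + 0.07² = 0.0256 + 0.0484 + 0.0784 + 0.0289 + 0.0036 + 0.0016 + 0.0049 = 0.1914
B_P4 = 1 / 0.1914 = 5.2247
Σp_P1ᵢ² = 0.29² + 0.02² + 0.25² + 0.02² + 0.10² + 0.22² + 0.10² = 0.0841 + 0.0004 + 0.0625 + 0.0004 + 0.0100 + 0.0484 + 0.0100 = 0.2158
B_P1 = 1 / 0.2158 = 4.6339
Ranking by B (broadest → narrowest): population P4 (5.22) > population P1 (4.63) > population P3 (3.37)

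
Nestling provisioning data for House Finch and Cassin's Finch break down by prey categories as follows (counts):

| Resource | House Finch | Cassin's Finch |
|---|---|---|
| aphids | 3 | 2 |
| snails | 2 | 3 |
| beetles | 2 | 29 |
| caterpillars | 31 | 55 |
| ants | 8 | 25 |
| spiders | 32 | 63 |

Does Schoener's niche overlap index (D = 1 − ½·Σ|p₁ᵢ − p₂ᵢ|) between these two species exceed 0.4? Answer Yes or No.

Proportions for House Finch (n=78): 3/78=0.0385, 2/78=0.0256, 2/78=0.0256, 31/78=0.3974, 8/78=0.1026, 32/78=0.4103
Proportions for Cassin's Finch (n=177): 2/177=0.0113, 3/177=0.0169, 29/177=0.1638, 55/177=0.3107, 25/177=0.1412, 63/177=0.3559
Σ|p₁ᵢ − p₂ᵢ| = 0.0272 + 0.0087 + 0.1382 + 0.0867 + 0.0386 + 0.0544 = 0.3538
D = 1 − ½ × 0.3538 = 1 − 0.17690 = 0.82310
D = 0.82310 > 0.4 → Yes.

Yes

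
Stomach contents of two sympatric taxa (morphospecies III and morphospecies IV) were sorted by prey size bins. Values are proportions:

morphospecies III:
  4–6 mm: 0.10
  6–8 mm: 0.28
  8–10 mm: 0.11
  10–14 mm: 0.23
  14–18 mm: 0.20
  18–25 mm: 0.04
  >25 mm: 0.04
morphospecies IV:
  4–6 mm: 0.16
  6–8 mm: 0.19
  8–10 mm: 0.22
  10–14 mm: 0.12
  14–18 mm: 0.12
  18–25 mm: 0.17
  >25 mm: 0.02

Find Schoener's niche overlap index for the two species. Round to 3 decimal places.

0.700

Σ|p₁ᵢ − p₂ᵢ| = 0.06 + 0.09 + 0.11 + 0.11 + 0.08 + 0.13 + 0.02 = 0.60
D = 1 − ½ × 0.60 = 1 − 0.300 = 0.70000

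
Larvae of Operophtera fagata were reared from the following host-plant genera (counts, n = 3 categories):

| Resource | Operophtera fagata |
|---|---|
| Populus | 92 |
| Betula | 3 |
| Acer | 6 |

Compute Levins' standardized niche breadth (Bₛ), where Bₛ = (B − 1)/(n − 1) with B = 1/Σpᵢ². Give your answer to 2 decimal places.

Proportions for Operophtera fagata (n=101): 92/101=0.9109, 3/101=0.0297, 6/101=0.0594
Σpᵢ² = 0.9109² + 0.0297² + 0.0594² = 0.829739 + 0.000882 + 0.003528 = 0.834149
B = 1 / 0.834149 = 1.1988
Bₛ = (B − 1)/(n − 1) = (1.1988 − 1)/(3 − 1) = 0.1988/2 = 0.0994

0.10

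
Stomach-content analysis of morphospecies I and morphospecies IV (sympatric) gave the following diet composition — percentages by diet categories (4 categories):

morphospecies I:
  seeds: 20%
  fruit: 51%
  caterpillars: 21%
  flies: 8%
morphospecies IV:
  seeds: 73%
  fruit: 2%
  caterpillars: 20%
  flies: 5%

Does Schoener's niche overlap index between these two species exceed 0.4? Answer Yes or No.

Convert percentages to proportions (divide by 100).
Σ|p₁ᵢ − p₂ᵢ| = 0.53 + 0.49 + 0.01 + 0.03 = 1.06
D = 1 − ½ × 1.06 = 1 − 0.530 = 0.4700
D = 0.4700 > 0.4 → Yes.

Yes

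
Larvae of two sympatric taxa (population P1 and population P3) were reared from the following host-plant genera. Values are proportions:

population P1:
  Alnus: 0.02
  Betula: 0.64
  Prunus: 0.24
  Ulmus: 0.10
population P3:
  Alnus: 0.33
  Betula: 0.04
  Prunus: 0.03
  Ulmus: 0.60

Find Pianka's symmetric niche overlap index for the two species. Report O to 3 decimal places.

Σ p₁ᵢp₂ᵢ = 0.0066 + 0.0256 + 0.0072 + 0.0600 = 0.0994
Σp_1ᵢ² = 0.02² + 0.64² + 0.24² + 0.10² = 0.0004 + 0.4096 + 0.0576 + 0.0100 = 0.4776
Σp_2ᵢ² = 0.33² + 0.04² + 0.03² + 0.60² = 0.1089 + 0.0016 + 0.0009 + 0.3600 = 0.4714
O = 0.0994 / √(0.4776 × 0.4714) = 0.0994 / 0.474490 = 0.20949

0.209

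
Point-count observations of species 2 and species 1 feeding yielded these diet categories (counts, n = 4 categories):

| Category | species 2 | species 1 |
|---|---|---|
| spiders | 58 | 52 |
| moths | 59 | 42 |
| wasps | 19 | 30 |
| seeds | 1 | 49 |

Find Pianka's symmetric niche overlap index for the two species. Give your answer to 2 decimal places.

Proportions for species 2 (n=137): 58/137=0.4234, 59/137=0.4307, 19/137=0.1387, 1/137=0.0073
Proportions for species 1 (n=173): 52/173=0.3006, 42/173=0.2428, 30/173=0.1734, 49/173=0.2832
Σ p₁ᵢp₂ᵢ = 0.127274 + 0.104574 + 0.024051 + 0.002067 = 0.257966
Σp_1ᵢ² = 0.4234² + 0.4307² + 0.1387² + 0.0073² = 0.179268 + 0.185502 + 0.019238 + 0.000053 = 0.384061
Σp_2ᵢ² = 0.3006² + 0.2428² + 0.1734² + 0.2832² = 0.090360 + 0.058952 + 0.030068 + 0.080202 = 0.259582
O = 0.257966 / √(0.384061 × 0.259582) = 0.257966 / 0.3157457 = 0.8170

0.82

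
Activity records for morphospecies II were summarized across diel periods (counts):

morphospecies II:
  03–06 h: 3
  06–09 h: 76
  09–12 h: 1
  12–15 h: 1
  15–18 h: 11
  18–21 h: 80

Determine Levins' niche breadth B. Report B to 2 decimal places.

2.40

Proportions for morphospecies II (n=172): 3/172=0.0174, 76/172=0.4419, 1/172=0.0058, 1/172=0.0058, 11/172=0.0640, 80/172=0.4651
Σpᵢ² = 0.0174² + 0.4419² + 0.0058² + 0.0058² + 0.0640² + 0.4651² = 0.000303 + 0.195276 + 0.000034 + 0.000034 + 0.004096 + 0.216318 = 0.416061
B = 1 / 0.416061 = 2.4035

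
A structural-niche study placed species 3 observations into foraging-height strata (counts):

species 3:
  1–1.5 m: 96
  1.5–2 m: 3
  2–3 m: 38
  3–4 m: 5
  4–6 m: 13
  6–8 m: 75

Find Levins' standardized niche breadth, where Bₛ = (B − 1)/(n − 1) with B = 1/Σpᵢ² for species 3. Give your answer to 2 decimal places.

0.44

Proportions for species 3 (n=230): 96/230=0.4174, 3/230=0.0130, 38/230=0.1652, 5/230=0.0217, 13/230=0.0565, 75/230=0.3261
Σpᵢ² = 0.4174² + 0.0130² + 0.1652² + 0.0217² + 0.0565² + 0.3261² = 0.174223 + 0.000169 + 0.027291 + 0.000471 + 0.003192 + 0.106341 = 0.311687
B = 1 / 0.311687 = 3.2083
Bₛ = (B − 1)/(n − 1) = (3.2083 − 1)/(6 − 1) = 2.2083/5 = 0.4417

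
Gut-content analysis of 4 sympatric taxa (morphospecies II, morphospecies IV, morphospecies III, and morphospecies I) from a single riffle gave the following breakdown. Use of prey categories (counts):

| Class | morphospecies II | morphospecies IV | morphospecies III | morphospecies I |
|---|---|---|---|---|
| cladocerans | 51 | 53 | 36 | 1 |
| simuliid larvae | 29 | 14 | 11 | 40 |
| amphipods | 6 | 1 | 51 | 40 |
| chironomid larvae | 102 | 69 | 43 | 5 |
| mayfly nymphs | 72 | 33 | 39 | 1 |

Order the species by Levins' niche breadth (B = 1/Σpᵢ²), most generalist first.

Proportions for morphospecies II (n=260): 51/260=0.1962, 29/260=0.1115, 6/260=0.0231, 102/260=0.3923, 72/260=0.2769
Proportions for morphospecies IV (n=170): 53/170=0.3118, 14/170=0.0824, 1/170=0.0059, 69/170=0.4059, 33/170=0.1941
Proportions for morphospecies III (n=180): 36/180=0.2000, 11/180=0.0611, 51/180=0.2833, 43/180=0.2389, 39/180=0.2167
Proportions for morphospecies I (n=87): 1/87=0.0115, 40/87=0.4598, 40/87=0.4598, 5/87=0.0575, 1/87=0.0115
Σp_IIᵢ² = 0.1962² + 0.1115² + 0.0231² + 0.3923² + 0.2769² = 0.038494 + 0.012432 + 0.000534 + 0.153899 + 0.076674 = 0.282033
B_II = 1 / 0.282033 = 3.5457
Σp_IVᵢ² = 0.3118² + 0.0824² + 0.0059² + 0.4059² + 0.1941² = 0.097219 + 0.006790 + 0.000035 + 0.164755 + 0.037675 = 0.306474
B_IV = 1 / 0.306474 = 3.2629
Σp_IIIᵢ² = 0.2000² + 0.0611² + 0.2833² + 0.2389² + 0.2167² = 0.040000 + 0.003733 + 0.080259 + 0.057073 + 0.046959 = 0.228024
B_III = 1 / 0.228024 = 4.3855
Σp_Iᵢ² = 0.0115² + 0.4598² + 0.4598² + 0.0575² + 0.0115² = 0.000132 + 0.211416 + 0.211416 + 0.003306 + 0.000132 = 0.426402
B_I = 1 / 0.426402 = 2.3452
Ranking by B (broadest → narrowest): morphospecies III (4.39) > morphospecies II (3.55) > morphospecies IV (3.26) > morphospecies I (2.35)

morphospecies III > morphospecies II > morphospecies IV > morphospecies I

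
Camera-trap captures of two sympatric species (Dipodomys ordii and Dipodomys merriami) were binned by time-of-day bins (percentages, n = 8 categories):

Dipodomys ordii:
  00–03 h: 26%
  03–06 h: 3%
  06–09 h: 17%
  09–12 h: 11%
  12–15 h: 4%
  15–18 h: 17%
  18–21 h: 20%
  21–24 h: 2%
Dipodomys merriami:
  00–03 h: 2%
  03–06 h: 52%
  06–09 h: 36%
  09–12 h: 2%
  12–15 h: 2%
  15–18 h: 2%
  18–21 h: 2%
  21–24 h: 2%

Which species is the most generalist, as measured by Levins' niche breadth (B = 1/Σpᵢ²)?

Convert percentages to proportions (divide by 100).
Σp_ordiᵢ² = 0.26² + 0.03² + 0.17² + 0.11² + 0.04² + 0.17² + 0.20² + 0.02² = 0.0676 + 0.0009 + 0.0289 + 0.0121 + 0.0016 + 0.0289 + 0.0400 + 0.0004 = 0.1804
B_ordi = 1 / 0.1804 = 5.5432
Σp_merrᵢ² = 0.02² + 0.52² + 0.36² + 0.02² + 0.02² + 0.02² + 0.02² + 0.02² = 0.0004 + 0.2704 + 0.1296 + 0.0004 + 0.0004 + 0.0004 + 0.0004 + 0.0004 = 0.4024
B_merr = 1 / 0.4024 = 2.4851
Highest B → broadest niche (most generalist): Dipodomys ordii (B = 5.54).

Dipodomys ordii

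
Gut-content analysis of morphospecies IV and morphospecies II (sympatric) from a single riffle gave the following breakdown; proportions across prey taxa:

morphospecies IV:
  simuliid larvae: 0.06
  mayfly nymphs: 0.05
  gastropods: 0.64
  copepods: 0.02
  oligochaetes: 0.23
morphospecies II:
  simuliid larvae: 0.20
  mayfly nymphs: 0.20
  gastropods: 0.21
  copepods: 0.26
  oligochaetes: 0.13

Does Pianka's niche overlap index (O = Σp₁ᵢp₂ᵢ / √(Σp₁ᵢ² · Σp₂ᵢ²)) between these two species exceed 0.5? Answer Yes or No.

Σ p₁ᵢp₂ᵢ = 0.0120 + 0.0100 + 0.1344 + 0.0052 + 0.0299 = 0.1915
Σp_1ᵢ² = 0.06² + 0.05² + 0.64² + 0.02² + 0.23² = 0.0036 + 0.0025 + 0.4096 + 0.0004 + 0.0529 = 0.4690
Σp_2ᵢ² = 0.20² + 0.20² + 0.21² + 0.26² + 0.13² = 0.0400 + 0.0400 + 0.0441 + 0.0676 + 0.0169 = 0.2086
O = 0.1915 / √(0.4690 × 0.2086) = 0.1915 / 0.31278 = 0.6123
O = 0.6123 > 0.5 → Yes.

Yes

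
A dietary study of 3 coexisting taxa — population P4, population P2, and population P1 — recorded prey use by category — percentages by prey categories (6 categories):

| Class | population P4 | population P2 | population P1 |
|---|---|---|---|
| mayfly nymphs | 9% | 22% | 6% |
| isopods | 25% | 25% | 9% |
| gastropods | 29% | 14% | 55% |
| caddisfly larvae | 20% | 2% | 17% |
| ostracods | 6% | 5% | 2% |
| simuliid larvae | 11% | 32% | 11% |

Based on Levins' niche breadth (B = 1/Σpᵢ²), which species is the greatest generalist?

population P4

Convert percentages to proportions (divide by 100).
Σp_P4ᵢ² = 0.09² + 0.25² + 0.29² + 0.20² + 0.06² + 0.11² = 0.0081 + 0.0625 + 0.0841 + 0.0400 + 0.0036 + 0.0121 = 0.2104
B_P4 = 1 / 0.2104 = 4.7529
Σp_P2ᵢ² = 0.22² + 0.25² + 0.14² + 0.02² + 0.05² + 0.32² = 0.0484 + 0.0625 + 0.0196 + 0.0004 + 0.0025 + 0.1024 = 0.2358
B_P2 = 1 / 0.2358 = 4.2409
Σp_P1ᵢ² = 0.06² + 0.09² + 0.55² + 0.17² + 0.02² + 0.11² = 0.0036 + 0.0081 + 0.3025 + 0.0289 + 0.0004 + 0.0121 = 0.3556
B_P1 = 1 / 0.3556 = 2.8121
Highest B → broadest niche (most generalist): population P4 (B = 4.75).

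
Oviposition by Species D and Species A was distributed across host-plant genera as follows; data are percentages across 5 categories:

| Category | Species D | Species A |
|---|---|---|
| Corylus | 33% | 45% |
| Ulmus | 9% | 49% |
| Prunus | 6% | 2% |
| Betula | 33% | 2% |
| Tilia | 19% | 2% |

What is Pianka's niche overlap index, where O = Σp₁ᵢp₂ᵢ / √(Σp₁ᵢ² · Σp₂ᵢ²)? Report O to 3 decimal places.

0.595

Convert percentages to proportions (divide by 100).
Σ p₁ᵢp₂ᵢ = 0.1485 + 0.0441 + 0.0012 + 0.0066 + 0.0038 = 0.2042
Σp_1ᵢ² = 0.33² + 0.09² + 0.06² + 0.33² + 0.19² = 0.1089 + 0.0081 + 0.0036 + 0.1089 + 0.0361 = 0.2656
Σp_2ᵢ² = 0.45² + 0.49² + 0.02² + 0.02² + 0.02² = 0.2025 + 0.2401 + 0.0004 + 0.0004 + 0.0004 = 0.4438
O = 0.2042 / √(0.2656 × 0.4438) = 0.2042 / 0.343327 = 0.59477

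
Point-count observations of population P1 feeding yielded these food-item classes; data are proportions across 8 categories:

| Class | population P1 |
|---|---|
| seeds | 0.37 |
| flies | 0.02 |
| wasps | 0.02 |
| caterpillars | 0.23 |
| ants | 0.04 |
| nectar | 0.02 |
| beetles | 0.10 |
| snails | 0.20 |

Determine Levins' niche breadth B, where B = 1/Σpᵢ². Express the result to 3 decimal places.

Σpᵢ² = 0.37² + 0.02² + 0.02² + 0.23² + 0.04² + 0.02² + 0.10² + 0.20² = 0.1369 + 0.0004 + 0.0004 + 0.0529 + 0.0016 + 0.0004 + 0.0100 + 0.0400 = 0.2426
B = 1 / 0.2426 = 4.12201

4.122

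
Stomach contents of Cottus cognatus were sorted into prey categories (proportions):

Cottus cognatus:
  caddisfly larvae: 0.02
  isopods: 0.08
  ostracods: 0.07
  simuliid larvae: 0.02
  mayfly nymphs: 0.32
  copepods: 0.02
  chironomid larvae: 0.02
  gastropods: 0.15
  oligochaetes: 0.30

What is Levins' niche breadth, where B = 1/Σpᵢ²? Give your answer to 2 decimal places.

4.39

Σpᵢ² = 0.02² + 0.08² + 0.07² + 0.02² + 0.32² + 0.02² + 0.02² + 0.15² + 0.30² = 0.0004 + 0.0064 + 0.0049 + 0.0004 + 0.1024 + 0.0004 + 0.0004 + 0.0225 + 0.0900 = 0.2278
B = 1 / 0.2278 = 4.3898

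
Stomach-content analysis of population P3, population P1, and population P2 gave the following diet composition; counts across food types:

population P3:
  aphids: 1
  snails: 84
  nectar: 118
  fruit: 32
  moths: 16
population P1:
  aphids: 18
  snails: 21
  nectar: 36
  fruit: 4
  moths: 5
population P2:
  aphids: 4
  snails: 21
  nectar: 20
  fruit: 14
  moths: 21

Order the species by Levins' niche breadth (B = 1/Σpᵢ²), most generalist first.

Proportions for population P3 (n=251): 1/251=0.0040, 84/251=0.3347, 118/251=0.4701, 32/251=0.1275, 16/251=0.0637
Proportions for population P1 (n=84): 18/84=0.2143, 21/84=0.2500, 36/84=0.4286, 4/84=0.0476, 5/84=0.0595
Proportions for population P2 (n=80): 4/80=0.0500, 21/80=0.2625, 20/80=0.2500, 14/80=0.1750, 21/80=0.2625
Σp_P3ᵢ² = 0.0040² + 0.3347² + 0.4701² + 0.1275² + 0.0637² = 0.000016 + 0.112024 + 0.220994 + 0.016256 + 0.004058 = 0.353348
B_P3 = 1 / 0.353348 = 2.8301
Σp_P1ᵢ² = 0.2143² + 0.2500² + 0.4286² + 0.0476² + 0.0595² = 0.045924 + 0.062500 + 0.183698 + 0.002266 + 0.003540 = 0.297928
B_P1 = 1 / 0.297928 = 3.3565
Σp_P2ᵢ² = 0.0500² + 0.2625² + 0.2500² + 0.1750² + 0.2625² = 0.002500 + 0.068906 + 0.062500 + 0.030625 + 0.068906 = 0.233437
B_P2 = 1 / 0.233437 = 4.2838
Ranking by B (broadest → narrowest): population P2 (4.28) > population P1 (3.36) > population P3 (2.83)

population P2 > population P1 > population P3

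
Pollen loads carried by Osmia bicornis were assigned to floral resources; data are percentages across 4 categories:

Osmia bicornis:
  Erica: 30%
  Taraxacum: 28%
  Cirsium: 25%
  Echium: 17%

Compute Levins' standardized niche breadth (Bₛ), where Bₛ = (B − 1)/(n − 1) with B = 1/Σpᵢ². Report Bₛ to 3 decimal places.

0.950

Convert percentages to proportions (divide by 100).
Σpᵢ² = 0.30² + 0.28² + 0.25² + 0.17² = 0.0900 + 0.0784 + 0.0625 + 0.0289 = 0.2598
B = 1 / 0.2598 = 3.84911
Bₛ = (B − 1)/(n − 1) = (3.84911 − 1)/(4 − 1) = 2.84911/3 = 0.94970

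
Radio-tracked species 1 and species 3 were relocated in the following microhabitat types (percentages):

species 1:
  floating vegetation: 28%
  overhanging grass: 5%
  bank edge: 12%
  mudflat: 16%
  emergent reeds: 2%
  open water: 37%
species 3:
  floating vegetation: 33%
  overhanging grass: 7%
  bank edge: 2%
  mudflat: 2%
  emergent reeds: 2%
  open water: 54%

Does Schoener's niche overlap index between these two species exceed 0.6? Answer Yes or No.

Convert percentages to proportions (divide by 100).
Σ|p₁ᵢ − p₂ᵢ| = 0.05 + 0.02 + 0.10 + 0.14 + 0.00 + 0.17 = 0.48
D = 1 − ½ × 0.48 = 1 − 0.240 = 0.7600
D = 0.7600 > 0.6 → Yes.

Yes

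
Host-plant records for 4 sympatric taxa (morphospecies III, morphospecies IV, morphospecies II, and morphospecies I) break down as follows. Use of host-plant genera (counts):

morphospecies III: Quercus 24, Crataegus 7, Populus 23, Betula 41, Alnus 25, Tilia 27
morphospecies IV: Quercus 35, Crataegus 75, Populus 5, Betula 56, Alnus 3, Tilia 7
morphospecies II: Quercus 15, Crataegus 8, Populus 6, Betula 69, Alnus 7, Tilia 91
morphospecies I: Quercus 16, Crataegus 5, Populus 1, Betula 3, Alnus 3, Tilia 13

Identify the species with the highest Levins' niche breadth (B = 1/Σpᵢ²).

Proportions for morphospecies III (n=147): 24/147=0.1633, 7/147=0.0476, 23/147=0.1565, 41/147=0.2789, 25/147=0.1701, 27/147=0.1837
Proportions for morphospecies IV (n=181): 35/181=0.1934, 75/181=0.4144, 5/181=0.0276, 56/181=0.3094, 3/181=0.0166, 7/181=0.0387
Proportions for morphospecies II (n=196): 15/196=0.0765, 8/196=0.0408, 6/196=0.0306, 69/196=0.3520, 7/196=0.0357, 91/196=0.4643
Proportions for morphospecies I (n=41): 16/41=0.3902, 5/41=0.1220, 1/41=0.0244, 3/41=0.0732, 3/41=0.0732, 13/41=0.3171
Σp_IIIᵢ² = 0.1633² + 0.0476² + 0.1565² + 0.2789² + 0.1701² + 0.1837² = 0.026667 + 0.002266 + 0.024492 + 0.077785 + 0.028934 + 0.033746 = 0.193890
B_III = 1 / 0.193890 = 5.1576
Σp_IVᵢ² = 0.1934² + 0.4144² + 0.0276² + 0.3094² + 0.0166² + 0.0387² = 0.037404 + 0.171727 + 0.000762 + 0.095728 + 0.000276 + 0.001498 = 0.307395
B_IV = 1 / 0.307395 = 3.2531
Σp_IIᵢ² = 0.0765² + 0.0408² + 0.0306² + 0.3520² + 0.0357² + 0.4643² = 0.005852 + 0.001665 + 0.000936 + 0.123904 + 0.001274 + 0.215574 = 0.349205
B_II = 1 / 0.349205 = 2.8636
Σp_Iᵢ² = 0.3902² + 0.1220² + 0.0244² + 0.0732² + 0.0732² + 0.3171² = 0.152256 + 0.014884 + 0.000595 + 0.005358 + 0.005358 + 0.100552 = 0.279003
B_I = 1 / 0.279003 = 3.5842
Highest B → broadest niche (most generalist): morphospecies III (B = 5.16).

morphospecies III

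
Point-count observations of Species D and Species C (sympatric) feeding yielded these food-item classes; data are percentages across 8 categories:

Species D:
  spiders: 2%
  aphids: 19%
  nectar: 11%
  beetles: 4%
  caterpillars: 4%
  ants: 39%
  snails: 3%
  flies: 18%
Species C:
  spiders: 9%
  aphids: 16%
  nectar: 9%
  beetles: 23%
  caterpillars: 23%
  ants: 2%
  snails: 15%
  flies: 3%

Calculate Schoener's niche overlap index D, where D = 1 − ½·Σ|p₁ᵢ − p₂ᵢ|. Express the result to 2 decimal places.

Convert percentages to proportions (divide by 100).
Σ|p₁ᵢ − p₂ᵢ| = 0.07 + 0.03 + 0.02 + 0.19 + 0.19 + 0.37 + 0.12 + 0.15 = 1.14
D = 1 − ½ × 1.14 = 1 − 0.570 = 0.4300

0.43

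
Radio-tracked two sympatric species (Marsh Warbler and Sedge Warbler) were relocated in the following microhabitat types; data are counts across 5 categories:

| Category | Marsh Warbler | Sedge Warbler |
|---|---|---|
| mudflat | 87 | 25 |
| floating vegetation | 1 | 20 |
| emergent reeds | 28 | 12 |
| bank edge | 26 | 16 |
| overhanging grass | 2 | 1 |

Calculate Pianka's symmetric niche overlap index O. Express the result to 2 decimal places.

Proportions for Marsh Warbler (n=144): 87/144=0.6042, 1/144=0.0069, 28/144=0.1944, 26/144=0.1806, 2/144=0.0139
Proportions for Sedge Warbler (n=74): 25/74=0.3378, 20/74=0.2703, 12/74=0.1622, 16/74=0.2162, 1/74=0.0135
Σ p₁ᵢp₂ᵢ = 0.204099 + 0.001865 + 0.031532 + 0.039046 + 0.000188 = 0.276730
Σp_1ᵢ² = 0.6042² + 0.0069² + 0.1944² + 0.1806² + 0.0139² = 0.365058 + 0.000048 + 0.037791 + 0.032616 + 0.000193 = 0.435706
Σp_2ᵢ² = 0.3378² + 0.2703² + 0.1622² + 0.2162² + 0.0135² = 0.114109 + 0.073062 + 0.026309 + 0.046742 + 0.000182 = 0.260404
O = 0.276730 / √(0.435706 × 0.260404) = 0.276730 / 0.3368376 = 0.8216

0.82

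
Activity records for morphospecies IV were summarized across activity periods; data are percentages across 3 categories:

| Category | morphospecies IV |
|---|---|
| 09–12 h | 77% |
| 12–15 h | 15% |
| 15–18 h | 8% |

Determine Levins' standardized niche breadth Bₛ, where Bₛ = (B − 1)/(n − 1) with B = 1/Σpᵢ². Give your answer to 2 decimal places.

Convert percentages to proportions (divide by 100).
Σpᵢ² = 0.77² + 0.15² + 0.08² = 0.5929 + 0.0225 + 0.0064 = 0.6218
B = 1 / 0.6218 = 1.6082
Bₛ = (B − 1)/(n − 1) = (1.6082 − 1)/(3 − 1) = 0.6082/2 = 0.3041

0.30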